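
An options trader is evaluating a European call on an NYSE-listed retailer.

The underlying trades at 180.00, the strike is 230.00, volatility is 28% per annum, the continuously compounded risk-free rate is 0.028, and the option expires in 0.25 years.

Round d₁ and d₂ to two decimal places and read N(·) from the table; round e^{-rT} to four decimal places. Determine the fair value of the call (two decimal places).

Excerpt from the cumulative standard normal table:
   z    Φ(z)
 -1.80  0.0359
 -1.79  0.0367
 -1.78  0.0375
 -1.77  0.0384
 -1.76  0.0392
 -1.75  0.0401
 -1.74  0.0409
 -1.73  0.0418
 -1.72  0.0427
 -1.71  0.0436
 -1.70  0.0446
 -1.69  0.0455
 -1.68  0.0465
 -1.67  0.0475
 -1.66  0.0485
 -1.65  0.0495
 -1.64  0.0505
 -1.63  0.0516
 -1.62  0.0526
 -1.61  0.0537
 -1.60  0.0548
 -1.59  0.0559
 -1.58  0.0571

0.52

σ√T = 0.28 × 0.5000 = 0.1400
d₁ = [ln(180/230) + (0.028 + 0.28²/2)·0.25] / 0.1400 = [-0.2451 + 0.0168] / 0.1400 = -1.6309 → -1.63
d₂ = d₁ − σ√T = -1.6309 − 0.1400 = -1.7709 → -1.77
exp(−rT) = exp(−0.028·0.25) = 0.9930
N(d₁) = N(-1.63) = 0.0516;  N(d₂) = N(-1.77) = 0.0384
C = 180·0.0516 − 230·0.9930·0.0384 = 9.2880 − 8.7702 = 0.5178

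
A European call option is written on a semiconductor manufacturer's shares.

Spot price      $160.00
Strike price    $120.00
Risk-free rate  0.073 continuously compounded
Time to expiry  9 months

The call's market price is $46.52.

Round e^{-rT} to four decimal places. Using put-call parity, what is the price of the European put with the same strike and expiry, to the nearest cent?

exp(−rT) = exp(−0.073·0.75) = 0.9467
Put-call parity: C − P = S − K·e^(−rT) = 160 − 120·0.9467 = 160 − 113.6040 = 46.3960
P = C − (C − P) = 46.52 − (46.3960) = 0.1240

$0.12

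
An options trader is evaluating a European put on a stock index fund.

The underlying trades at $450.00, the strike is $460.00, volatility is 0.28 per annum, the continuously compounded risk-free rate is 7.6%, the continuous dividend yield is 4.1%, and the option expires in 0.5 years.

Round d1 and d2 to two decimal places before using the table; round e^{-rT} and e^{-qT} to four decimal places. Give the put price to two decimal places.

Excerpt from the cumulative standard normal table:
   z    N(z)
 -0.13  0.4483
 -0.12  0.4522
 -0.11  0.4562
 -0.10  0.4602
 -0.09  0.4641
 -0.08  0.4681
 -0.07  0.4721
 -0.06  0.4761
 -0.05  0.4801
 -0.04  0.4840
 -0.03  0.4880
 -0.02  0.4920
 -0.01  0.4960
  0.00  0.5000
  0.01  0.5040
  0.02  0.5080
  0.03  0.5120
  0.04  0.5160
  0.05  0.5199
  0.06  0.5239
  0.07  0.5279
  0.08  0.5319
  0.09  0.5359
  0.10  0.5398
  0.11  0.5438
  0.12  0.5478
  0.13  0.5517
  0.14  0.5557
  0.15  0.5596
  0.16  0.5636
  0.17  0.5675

σ√T = 0.28 × 0.7071 = 0.1980
d₁ = [ln(450/460) + (0.076 − 0.041 + 0.28²/2)·0.5] / 0.1980 = [-0.0220 + 0.0371] / 0.1980 = 0.0764 → 0.08
d₂ = d₁ − σ√T = 0.0764 − 0.1980 = -0.1216 → -0.12
exp(−qT) = exp(−0.041·0.5) = 0.9797;  exp(−rT) = exp(−0.076·0.5) = 0.9627
N(−d₂) = N(0.12) = 0.5478;  N(−d₁) = N(-0.08) = 0.4681
P = 460·0.9627·0.5478 − 450·0.9797·0.4681 = 242.5888 − 206.3689 = 36.2199

$36.22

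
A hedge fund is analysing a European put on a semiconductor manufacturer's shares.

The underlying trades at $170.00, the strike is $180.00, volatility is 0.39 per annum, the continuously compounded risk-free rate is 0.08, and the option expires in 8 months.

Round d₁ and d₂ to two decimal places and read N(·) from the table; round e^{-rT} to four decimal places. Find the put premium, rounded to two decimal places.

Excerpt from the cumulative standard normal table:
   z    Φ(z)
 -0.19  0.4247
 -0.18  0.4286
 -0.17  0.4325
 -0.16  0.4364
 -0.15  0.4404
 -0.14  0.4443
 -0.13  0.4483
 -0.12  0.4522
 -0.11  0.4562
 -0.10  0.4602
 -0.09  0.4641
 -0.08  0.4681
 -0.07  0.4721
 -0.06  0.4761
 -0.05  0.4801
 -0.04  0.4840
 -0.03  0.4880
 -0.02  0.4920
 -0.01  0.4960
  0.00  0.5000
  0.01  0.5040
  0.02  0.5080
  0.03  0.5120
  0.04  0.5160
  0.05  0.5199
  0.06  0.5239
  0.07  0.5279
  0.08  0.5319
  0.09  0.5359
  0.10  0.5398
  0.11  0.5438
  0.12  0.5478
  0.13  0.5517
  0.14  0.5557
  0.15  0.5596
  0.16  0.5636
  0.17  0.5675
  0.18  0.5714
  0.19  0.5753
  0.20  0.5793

σ√T = 0.39·√0.6667 = 0.3184
d₁ = [ln(170/180) + (0.08 + 0.39²/2)·0.6667] / 0.3184 = [-0.0572 + 0.1040] / 0.3184 = 0.1472 ⇒ 0.15
d₂ = d₁ − σ√T = 0.1472 − 0.3184 = -0.1712 ⇒ -0.17
e^(−rT) = e^(−0.08·0.6667) = 0.9481
N(−d₂) = N(0.17) = 0.5675;  N(−d₁) = N(-0.15) = 0.4404
P = 180·0.9481·0.5675 − 170·0.4404 = 96.8484 − 74.8680 = 21.9804

$21.98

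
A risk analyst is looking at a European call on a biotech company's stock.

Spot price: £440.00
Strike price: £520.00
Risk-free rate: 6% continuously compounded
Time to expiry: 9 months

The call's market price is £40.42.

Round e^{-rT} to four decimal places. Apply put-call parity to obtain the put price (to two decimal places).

exp(−rT) = exp(−0.06·0.75) = 0.9560
Put-call parity: C − P = S − K·e^(−rT) = 440 − 520·0.9560 = 440 − 497.1200 = -57.1200
P = C − (C − P) = 40.42 − (-57.1200) = 97.5400

£97.54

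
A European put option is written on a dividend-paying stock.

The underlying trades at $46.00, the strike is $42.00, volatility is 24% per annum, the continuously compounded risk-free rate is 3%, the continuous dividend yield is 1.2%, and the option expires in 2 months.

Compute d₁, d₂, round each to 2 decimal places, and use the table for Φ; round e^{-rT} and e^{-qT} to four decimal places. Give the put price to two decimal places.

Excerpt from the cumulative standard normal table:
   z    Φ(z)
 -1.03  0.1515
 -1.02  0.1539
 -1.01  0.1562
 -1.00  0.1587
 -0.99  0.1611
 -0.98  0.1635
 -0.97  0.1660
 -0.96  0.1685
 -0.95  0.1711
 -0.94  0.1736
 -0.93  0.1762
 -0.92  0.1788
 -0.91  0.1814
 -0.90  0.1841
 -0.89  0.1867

T = 0.1667;  σ√T = 0.0980
d₁ = [ln(46/42) + (0.03 − 0.012 + ½·0.24²)·0.1667] / (σ√T) = (0.0910 + 0.0078) / 0.0980 = 1.0081 → 1.01
d₂ = 1.0081 − 0.0980 = 0.9101 → 0.91
exp(−qT) = exp(−0.012·0.1667) = 0.9980;  exp(−rT) = exp(−0.03·0.1667) = 0.9950
N(−d₂) = N(-0.91) = 0.1814;  N(−d₁) = N(-1.01) = 0.1562
P = 42·0.9950·0.1814 − 46·0.9980·0.1562 = 7.5807 − 7.1708 = 0.4099

$0.41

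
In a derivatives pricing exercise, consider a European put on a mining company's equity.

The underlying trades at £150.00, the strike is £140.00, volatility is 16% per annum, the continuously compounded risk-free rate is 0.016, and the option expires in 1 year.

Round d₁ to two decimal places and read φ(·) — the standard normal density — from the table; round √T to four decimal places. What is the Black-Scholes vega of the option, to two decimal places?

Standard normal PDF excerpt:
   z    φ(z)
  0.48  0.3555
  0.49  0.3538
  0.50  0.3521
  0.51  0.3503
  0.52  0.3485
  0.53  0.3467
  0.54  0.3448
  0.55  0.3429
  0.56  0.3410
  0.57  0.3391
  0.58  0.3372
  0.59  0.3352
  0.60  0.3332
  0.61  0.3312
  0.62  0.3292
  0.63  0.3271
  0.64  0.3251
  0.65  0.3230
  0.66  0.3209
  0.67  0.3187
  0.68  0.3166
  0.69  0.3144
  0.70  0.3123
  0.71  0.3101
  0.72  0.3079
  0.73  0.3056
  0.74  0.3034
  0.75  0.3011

σ√T = 0.16 × 1.0000 = 0.1600
ln(S/K) + (r + σ²/2)T = ln(150/140) + (0.016 + 0.16²/2)·1 = 0.0690 + 0.0288 = 0.0978
d₁ = 0.0978 / 0.1600 = 0.6112 → 0.61
√T = √1 = 1.0000
φ(d₁) = φ(0.61) = 0.3312
vega = S·φ(d₁)·√T = 150·0.3312·1.0000 = 49.6800

49.68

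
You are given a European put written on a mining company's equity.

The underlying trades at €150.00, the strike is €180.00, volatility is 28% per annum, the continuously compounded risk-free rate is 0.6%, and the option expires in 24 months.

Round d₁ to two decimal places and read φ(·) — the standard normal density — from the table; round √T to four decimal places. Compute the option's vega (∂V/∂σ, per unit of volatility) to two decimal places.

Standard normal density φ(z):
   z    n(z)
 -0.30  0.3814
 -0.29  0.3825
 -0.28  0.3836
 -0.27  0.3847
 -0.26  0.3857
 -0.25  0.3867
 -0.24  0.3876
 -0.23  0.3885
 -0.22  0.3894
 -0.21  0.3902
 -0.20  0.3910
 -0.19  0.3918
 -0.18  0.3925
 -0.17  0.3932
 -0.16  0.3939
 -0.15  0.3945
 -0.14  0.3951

82.41

σ√T = 0.28 × 1.4142 = 0.3960
ln(S/K) + (r + σ²/2)T = ln(150/180) + (0.006 + 0.28²/2)·2 = -0.1823 + 0.0904 = -0.0919
d₁ = -0.0919 / 0.3960 = -0.2321 → -0.23
√T = √2 = 1.4142
φ(d₁) = φ(-0.23) = 0.3885
vega = S·φ(d₁)·√T = 150·0.3885·1.4142 = 82.4125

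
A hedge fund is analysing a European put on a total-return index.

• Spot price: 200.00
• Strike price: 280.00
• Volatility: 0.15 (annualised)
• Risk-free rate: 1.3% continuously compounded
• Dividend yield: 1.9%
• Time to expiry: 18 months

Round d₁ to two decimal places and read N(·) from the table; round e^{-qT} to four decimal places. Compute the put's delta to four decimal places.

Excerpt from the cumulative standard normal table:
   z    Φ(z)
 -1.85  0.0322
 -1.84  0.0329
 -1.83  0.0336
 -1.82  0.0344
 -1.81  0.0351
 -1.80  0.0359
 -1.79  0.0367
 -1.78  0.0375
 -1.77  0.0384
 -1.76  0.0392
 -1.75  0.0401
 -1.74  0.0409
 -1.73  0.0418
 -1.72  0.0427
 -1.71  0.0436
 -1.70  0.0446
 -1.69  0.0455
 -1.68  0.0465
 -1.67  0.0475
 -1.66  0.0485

σ√T = 0.15 × 1.2247 = 0.1837
d₁ = [ln(200/280) + (0.013 − 0.019 + 0.15²/2)·1.5] / 0.1837 = [-0.3365 + 0.0079] / 0.1837 = -1.7887 ≈ -1.79
N(d₁) = N(-1.79) = 0.0367
Δ_put = exp(−qT)·(N(d₁) − 1) = 0.9719·(0.0367 − 1) = -0.9362

-0.9362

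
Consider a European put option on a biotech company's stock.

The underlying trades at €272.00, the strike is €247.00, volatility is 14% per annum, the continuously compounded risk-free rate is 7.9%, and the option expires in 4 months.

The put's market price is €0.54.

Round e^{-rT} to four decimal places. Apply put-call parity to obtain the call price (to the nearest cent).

€31.96

exp(−rT) = exp(−0.079·0.3333) = 0.9740
Put-call parity: C − P = S − K·e^(−rT) = 272 − 247·0.9740 = 272 − 240.5780 = 31.4220
C = P + (C − P) = 0.54 + (31.4220) = 31.9620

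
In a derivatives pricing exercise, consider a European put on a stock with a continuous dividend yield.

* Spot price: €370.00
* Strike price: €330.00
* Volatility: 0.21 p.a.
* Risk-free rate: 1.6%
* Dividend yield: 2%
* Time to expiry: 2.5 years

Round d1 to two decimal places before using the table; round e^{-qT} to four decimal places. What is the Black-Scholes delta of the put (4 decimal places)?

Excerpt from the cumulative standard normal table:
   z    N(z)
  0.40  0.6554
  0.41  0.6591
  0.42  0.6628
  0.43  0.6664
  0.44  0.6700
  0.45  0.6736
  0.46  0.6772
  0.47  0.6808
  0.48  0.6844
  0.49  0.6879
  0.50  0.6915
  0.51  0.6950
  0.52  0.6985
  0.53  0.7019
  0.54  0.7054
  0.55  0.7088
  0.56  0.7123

-0.3002

T = 2.5;  σ√T = 0.3320
d₁ = [ln(370/330) + (0.016 − 0.02 + 0.21²/2)·2.5] / 0.3320 = [0.1144 + 0.0451] / 0.3320 = 0.4805 → 0.48
N(d₁) = N(0.48) = 0.6844
Δ_put = e^(−qT)·(N(d₁) − 1) = 0.9512·(0.6844 − 1) = -0.3002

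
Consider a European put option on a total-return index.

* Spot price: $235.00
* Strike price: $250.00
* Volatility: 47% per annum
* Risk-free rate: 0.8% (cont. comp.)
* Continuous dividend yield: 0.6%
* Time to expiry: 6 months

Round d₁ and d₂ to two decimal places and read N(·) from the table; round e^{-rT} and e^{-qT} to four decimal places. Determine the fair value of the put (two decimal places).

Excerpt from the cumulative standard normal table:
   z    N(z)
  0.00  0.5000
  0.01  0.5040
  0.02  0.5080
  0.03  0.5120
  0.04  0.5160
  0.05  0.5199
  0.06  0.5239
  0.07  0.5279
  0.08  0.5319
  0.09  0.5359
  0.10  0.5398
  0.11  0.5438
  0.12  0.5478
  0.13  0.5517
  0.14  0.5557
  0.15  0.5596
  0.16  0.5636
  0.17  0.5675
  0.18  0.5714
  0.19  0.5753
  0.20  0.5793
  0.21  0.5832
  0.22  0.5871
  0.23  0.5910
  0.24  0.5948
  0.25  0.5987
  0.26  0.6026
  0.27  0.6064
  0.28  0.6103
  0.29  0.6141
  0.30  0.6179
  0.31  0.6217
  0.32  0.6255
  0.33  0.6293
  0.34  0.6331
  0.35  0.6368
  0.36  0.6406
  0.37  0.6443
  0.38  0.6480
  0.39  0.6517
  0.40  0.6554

$39.54

T = 0.5;  σ√T = 0.3323
d₁ = [ln(235/250) + (0.008 − 0.006 + 0.47²/2)·0.5] / 0.3323 = [-0.0619 + 0.0562] / 0.3323 = -0.0170 which rounds to -0.02
d₂ = d₁ − σ√T = -0.0170 − 0.3323 = -0.3493 which rounds to -0.35
exp(−qT) = exp(−0.006·0.5) = 0.9970;  exp(−rT) = exp(−0.008·0.5) = 0.9960
P = 250·0.9960·N(0.35) − 235·0.9970·N(0.02) = 250·0.9960·0.6368 − 235·0.9970·0.5080 = 158.5632 − 119.0219 = 39.5413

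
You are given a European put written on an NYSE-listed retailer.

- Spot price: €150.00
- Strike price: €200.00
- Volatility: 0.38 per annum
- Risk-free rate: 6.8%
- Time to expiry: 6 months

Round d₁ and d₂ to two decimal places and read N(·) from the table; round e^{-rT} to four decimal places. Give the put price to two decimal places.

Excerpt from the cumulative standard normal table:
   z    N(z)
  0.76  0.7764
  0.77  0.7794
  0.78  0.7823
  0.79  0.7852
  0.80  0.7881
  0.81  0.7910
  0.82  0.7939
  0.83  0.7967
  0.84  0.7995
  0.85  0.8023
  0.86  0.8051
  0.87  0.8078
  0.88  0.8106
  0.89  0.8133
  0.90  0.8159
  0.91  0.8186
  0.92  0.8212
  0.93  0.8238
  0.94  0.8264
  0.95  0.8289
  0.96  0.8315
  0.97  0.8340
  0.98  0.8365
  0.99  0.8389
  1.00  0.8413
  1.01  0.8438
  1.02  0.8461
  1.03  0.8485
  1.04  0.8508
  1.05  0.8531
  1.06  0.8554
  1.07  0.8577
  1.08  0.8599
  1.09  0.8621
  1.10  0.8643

€47.59

σ√T = 0.38 × 0.7071 = 0.2687
d₁ = [ln(150/200) + (0.068 + 0.38²/2)·0.5] / 0.2687 = [-0.2877 + 0.0701] / 0.2687 = -0.8098 which rounds to -0.81
d₂ = d₁ − σ√T = -0.8098 − 0.2687 = -1.0785 which rounds to -1.08
e^(−rT) = e^(−0.068·0.5) = 0.9666
N(−d₂) = N(1.08) = 0.8599;  N(−d₁) = N(0.81) = 0.7910
P = 200·0.9666·0.8599 − 150·0.7910 = 166.2359 − 118.6500 = 47.5859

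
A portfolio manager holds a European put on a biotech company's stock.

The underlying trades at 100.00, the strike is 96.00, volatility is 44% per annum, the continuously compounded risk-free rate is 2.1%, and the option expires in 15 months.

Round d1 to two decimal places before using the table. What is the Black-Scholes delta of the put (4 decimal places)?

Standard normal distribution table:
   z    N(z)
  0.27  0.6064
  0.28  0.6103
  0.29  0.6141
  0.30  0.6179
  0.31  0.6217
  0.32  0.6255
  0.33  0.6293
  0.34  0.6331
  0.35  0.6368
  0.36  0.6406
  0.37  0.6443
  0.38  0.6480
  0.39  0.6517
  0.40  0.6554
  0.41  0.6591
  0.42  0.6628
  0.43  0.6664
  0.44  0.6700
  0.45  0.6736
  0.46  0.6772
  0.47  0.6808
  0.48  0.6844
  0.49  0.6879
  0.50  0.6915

T = 1.25;  σ√T = 0.4919
d₁ = [ln(100/96) + (0.021 + 0.44²/2)·1.25] / 0.4919 = [0.0408 + 0.1472] / 0.4919 = 0.3823 which rounds to 0.38
N(d₁) = N(0.38) = 0.6480
Δ_put = N(d₁) − 1 = 0.6480 − 1 = -0.3520

-0.3520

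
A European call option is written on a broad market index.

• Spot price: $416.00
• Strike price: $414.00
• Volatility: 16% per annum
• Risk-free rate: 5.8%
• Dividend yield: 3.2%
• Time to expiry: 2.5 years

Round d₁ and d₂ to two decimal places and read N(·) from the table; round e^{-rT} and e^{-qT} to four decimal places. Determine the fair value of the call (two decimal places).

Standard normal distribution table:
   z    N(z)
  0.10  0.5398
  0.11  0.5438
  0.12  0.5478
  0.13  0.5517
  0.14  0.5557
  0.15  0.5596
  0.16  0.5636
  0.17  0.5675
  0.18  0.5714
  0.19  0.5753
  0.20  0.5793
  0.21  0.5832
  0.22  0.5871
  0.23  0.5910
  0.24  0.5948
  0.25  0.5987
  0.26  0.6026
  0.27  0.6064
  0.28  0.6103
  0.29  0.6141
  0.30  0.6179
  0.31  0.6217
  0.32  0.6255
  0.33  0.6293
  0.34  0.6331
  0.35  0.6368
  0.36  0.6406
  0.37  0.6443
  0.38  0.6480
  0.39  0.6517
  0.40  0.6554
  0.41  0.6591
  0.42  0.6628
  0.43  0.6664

$51.28

σ√T = 0.16·√2.5 = 0.2530
d₁ = [ln(416/414) + (0.058 − 0.032 + 0.16²/2)·2.5] / 0.2530 = [0.0048 + 0.0970] / 0.2530 = 0.4025 → 0.40
d₂ = d₁ − σ√T = 0.4025 − 0.2530 = 0.1495 → 0.15
e^(−qT) = e^(−0.032·2.5) = 0.9231;  e^(−rT) = e^(−0.058·2.5) = 0.8650
N(d₁) = N(0.40) = 0.6554;  N(d₂) = N(0.15) = 0.5596
C = 416·0.9231·0.6554 − 414·0.8650·0.5596 = 251.6799 − 200.3984 = 51.2815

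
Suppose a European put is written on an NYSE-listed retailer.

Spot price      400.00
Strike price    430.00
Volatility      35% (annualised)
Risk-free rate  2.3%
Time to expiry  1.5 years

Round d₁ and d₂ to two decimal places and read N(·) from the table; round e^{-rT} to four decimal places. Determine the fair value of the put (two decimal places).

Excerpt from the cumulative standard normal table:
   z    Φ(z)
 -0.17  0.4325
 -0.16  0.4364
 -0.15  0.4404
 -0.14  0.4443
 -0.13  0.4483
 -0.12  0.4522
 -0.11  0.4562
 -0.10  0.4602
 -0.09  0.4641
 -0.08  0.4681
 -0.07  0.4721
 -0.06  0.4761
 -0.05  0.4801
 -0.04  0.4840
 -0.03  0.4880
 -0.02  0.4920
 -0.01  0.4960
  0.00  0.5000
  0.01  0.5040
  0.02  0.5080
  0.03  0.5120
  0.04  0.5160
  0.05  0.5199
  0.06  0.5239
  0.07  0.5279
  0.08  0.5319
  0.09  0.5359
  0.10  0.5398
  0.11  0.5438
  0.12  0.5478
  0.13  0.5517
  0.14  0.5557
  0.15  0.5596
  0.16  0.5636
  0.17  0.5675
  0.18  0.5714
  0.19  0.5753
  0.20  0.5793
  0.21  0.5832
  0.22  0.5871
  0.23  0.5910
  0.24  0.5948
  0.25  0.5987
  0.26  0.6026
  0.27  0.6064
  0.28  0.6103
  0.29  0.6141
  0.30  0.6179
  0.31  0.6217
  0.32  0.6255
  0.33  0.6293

σ√T = 0.35·√1.5 = 0.4287
d₁ = [ln(400/430) + (0.023 + ½·0.35²)·1.5] / (σ√T) = (-0.0723 + 0.1264) / 0.4287 = 0.1261 ⇒ 0.13
d₂ = 0.1261 − 0.4287 = -0.3026 ⇒ -0.30
exp(−rT) = exp(−0.023·1.5) = 0.9661
N(−d₂) = N(0.30) = 0.6179;  N(−d₁) = N(-0.13) = 0.4483
P = 430·0.9661·0.6179 − 400·0.4483 = 256.6899 − 179.3200 = 77.3699

77.37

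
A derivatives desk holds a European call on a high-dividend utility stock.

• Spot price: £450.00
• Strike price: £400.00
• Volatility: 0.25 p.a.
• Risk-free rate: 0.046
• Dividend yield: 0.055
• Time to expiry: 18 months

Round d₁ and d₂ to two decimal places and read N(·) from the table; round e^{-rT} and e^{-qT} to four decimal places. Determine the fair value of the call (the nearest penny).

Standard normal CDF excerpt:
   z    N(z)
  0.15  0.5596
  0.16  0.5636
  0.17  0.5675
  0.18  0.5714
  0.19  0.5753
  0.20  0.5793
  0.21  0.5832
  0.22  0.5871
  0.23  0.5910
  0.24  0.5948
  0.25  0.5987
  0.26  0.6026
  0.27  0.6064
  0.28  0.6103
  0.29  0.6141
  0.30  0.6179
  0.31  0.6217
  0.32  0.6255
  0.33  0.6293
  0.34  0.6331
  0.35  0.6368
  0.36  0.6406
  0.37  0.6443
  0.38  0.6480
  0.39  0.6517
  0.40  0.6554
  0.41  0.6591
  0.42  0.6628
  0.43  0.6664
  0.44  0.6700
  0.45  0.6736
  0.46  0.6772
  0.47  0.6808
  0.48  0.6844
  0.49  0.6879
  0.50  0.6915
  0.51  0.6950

£70.27

σ√T = 0.25·√1.5 = 0.3062
d₁ = [ln(450/400) + (0.046 − 0.055 + 0.25²/2)·1.5] / 0.3062 = [0.1178 + 0.0334] / 0.3062 = 0.4937 which rounds to 0.49
d₂ = d₁ − σ√T = 0.4937 − 0.3062 = 0.1875 which rounds to 0.19
exp(−qT) = exp(−0.055·1.5) = 0.9208;  exp(−rT) = exp(−0.046·1.5) = 0.9333
N(d₁) = N(0.49) = 0.6879;  N(d₂) = N(0.19) = 0.5753
C = 450·0.9208·0.6879 − 400·0.9333·0.5753 = 285.0382 − 214.7710 = 70.2672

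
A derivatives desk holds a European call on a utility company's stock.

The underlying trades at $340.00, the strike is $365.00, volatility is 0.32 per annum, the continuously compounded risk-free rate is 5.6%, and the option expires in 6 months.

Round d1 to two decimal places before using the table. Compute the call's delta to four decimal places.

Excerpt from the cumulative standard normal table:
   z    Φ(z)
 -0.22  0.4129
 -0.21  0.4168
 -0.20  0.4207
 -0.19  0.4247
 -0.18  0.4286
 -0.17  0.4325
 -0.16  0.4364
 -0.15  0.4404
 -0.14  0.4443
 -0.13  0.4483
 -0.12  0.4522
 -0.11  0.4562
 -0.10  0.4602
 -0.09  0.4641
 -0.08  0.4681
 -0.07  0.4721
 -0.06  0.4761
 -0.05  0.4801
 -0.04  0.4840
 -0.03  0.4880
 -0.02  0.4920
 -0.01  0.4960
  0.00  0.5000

0.4681

σ√T = 0.32 × 0.7071 = 0.2263
d₁ = [ln(340/365) + (0.056 + 0.32²/2)·0.5] / 0.2263 = [-0.0710 + 0.0536] / 0.2263 = -0.0767 which rounds to -0.08
N(d₁) = N(-0.08) = 0.4681
Δ_call = N(d₁) = 0.4681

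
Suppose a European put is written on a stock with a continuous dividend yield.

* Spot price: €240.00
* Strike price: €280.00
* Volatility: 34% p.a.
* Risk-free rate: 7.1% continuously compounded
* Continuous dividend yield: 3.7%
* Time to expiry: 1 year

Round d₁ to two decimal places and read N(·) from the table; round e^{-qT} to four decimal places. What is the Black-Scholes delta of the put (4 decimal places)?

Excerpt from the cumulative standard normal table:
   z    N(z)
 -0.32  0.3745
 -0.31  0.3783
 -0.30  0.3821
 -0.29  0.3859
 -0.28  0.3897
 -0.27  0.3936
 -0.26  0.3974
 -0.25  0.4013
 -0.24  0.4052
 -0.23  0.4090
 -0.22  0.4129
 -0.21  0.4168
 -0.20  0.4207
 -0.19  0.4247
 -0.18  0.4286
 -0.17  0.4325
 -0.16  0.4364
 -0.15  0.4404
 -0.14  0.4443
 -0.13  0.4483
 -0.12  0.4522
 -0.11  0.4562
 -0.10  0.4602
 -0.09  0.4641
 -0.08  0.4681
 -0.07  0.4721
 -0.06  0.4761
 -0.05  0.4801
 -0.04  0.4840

σ√T = 0.34·√1 = 0.3400
d₁ = [ln(240/280) + (0.071 − 0.037 + ½·0.34²)·1] / (σ√T) = (-0.1542 + 0.0918) / 0.3400 = -0.1834 ⇒ -0.18
N(d₁) = N(-0.18) = 0.4286
Δ_put = e^(−qT)·(N(d₁) − 1) = 0.9637·(0.4286 − 1) = -0.5507

-0.5507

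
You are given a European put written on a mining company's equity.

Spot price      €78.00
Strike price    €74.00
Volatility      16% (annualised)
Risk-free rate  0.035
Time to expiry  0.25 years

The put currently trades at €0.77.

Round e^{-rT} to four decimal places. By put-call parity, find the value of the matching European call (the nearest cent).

€5.41

e^(−rT) = e^(−0.035·0.25) = 0.9913
Put-call parity: C − P = S − K·e^(−rT) = 78 − 74·0.9913 = 78 − 73.3562 = 4.6438
C = P + (C − P) = 0.77 + (4.6438) = 5.4138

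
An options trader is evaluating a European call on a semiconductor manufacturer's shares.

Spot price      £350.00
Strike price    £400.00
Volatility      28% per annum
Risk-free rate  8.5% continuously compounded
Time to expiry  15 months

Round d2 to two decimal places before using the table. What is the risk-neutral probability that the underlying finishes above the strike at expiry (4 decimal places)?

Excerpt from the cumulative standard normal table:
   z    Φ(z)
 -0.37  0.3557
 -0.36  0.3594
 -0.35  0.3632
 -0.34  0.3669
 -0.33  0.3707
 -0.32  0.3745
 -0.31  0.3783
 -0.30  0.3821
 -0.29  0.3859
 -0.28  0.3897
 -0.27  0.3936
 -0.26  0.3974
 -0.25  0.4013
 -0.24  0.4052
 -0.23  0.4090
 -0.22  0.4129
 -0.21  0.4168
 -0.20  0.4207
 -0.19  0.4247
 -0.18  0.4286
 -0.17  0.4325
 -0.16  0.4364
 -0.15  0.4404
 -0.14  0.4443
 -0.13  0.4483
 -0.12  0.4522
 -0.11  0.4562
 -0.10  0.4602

0.4052

σ√T = 0.28·√1.25 = 0.3130
d₁ = [ln(350/400) + (0.085 + 0.28²/2)·1.25] / 0.3130 = [-0.1335 + 0.1552] / 0.3130 = 0.0694 ≈ 0.07
d₂ = d₁ − σ√T = 0.0694 − 0.3130 = -0.2437 ≈ -0.24
Pr(exercise) under Q = N(d₂) = 0.4052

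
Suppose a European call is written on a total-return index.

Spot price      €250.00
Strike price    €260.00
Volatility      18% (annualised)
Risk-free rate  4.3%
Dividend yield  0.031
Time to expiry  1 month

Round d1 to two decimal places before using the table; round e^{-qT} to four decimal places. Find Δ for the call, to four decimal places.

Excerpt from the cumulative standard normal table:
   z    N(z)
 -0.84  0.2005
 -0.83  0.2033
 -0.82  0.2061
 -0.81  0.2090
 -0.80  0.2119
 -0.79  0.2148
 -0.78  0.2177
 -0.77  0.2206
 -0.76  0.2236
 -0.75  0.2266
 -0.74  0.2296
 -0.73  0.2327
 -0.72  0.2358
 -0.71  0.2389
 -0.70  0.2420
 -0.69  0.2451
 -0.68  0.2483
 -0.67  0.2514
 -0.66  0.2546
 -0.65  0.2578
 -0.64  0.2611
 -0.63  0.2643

0.2383

T = 0.08333;  σ√T = 0.0520
d₁ = [ln(250/260) + (0.043 − 0.031 + 0.18²/2)·0.08333] / 0.0520 = [-0.0392 + 0.0023] / 0.0520 = -0.7096 which rounds to -0.71
N(d₁) = N(-0.71) = 0.2389
Δ_call = e^(−qT)·N(d₁) = 0.9974·0.2389 = 0.2383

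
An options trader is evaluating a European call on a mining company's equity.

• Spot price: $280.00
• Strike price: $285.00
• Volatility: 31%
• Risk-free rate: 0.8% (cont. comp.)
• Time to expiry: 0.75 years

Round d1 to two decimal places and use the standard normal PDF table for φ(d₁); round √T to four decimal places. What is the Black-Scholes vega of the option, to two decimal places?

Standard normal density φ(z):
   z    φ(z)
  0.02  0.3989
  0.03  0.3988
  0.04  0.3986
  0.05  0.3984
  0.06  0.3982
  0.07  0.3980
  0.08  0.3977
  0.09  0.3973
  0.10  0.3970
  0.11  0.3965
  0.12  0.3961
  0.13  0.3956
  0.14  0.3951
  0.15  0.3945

96.34

σ√T = 0.31·√0.75 = 0.2685
d₁ = [ln(280/285) + (0.008 + 0.31²/2)·0.75] / 0.2685 = [-0.0177 + 0.0420] / 0.2685 = 0.0907 which rounds to 0.09
√T = √0.75 = 0.8660
φ(d₁) = φ(0.09) = 0.3973
vega = S·φ(d₁)·√T = 280·0.3973·0.8660 = 96.3373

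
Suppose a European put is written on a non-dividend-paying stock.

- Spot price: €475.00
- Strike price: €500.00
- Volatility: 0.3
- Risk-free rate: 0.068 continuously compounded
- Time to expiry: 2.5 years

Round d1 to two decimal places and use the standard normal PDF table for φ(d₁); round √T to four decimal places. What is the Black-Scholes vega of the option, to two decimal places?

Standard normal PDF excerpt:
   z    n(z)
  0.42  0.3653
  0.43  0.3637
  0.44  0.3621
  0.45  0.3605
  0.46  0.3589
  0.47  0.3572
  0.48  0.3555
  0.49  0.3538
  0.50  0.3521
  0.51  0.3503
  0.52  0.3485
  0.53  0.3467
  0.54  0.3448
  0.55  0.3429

σ√T = 0.3·√2.5 = 0.4743
d₁ = [ln(475/500) + (0.068 + ½·0.3²)·2.5] / (σ√T) = (-0.0513 + 0.2825) / 0.4743 = 0.4874 which rounds to 0.49
√T = √2.5 = 1.5811
φ(d₁) = φ(0.49) = 0.3538
vega = S·φ(d₁)·√T = 475·0.3538·1.5811 = 265.7118

265.71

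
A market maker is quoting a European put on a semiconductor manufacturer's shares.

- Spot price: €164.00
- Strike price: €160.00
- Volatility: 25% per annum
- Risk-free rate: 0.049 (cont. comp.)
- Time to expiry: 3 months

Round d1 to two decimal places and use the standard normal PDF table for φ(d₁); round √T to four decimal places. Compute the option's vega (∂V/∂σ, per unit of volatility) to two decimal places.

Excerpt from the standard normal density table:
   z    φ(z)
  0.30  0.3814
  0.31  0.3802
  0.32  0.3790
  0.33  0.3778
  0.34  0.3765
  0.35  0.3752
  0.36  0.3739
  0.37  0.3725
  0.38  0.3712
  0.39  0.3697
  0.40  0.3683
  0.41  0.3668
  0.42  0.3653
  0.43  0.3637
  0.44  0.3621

30.66

σ√T = 0.25 × 0.5000 = 0.1250
d₁ = [ln(164/160) + (0.049 + 0.25²/2)·0.25] / 0.1250 = [0.0247 + 0.0201] / 0.1250 = 0.3580 ⇒ 0.36
√T = √0.25 = 0.5000
φ(d₁) = φ(0.36) = 0.3739
vega = S·φ(d₁)·√T = 164·0.3739·0.5000 = 30.6598
(Vega is the same for a European call and put with the same parameters.)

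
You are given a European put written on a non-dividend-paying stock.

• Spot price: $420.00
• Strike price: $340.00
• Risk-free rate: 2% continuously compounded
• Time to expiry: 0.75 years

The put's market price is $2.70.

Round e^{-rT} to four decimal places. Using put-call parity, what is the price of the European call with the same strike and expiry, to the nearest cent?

$87.77

exp(−rT) = exp(−0.02·0.75) = 0.9851
Put-call parity: C − P = S − K·e^(−rT) = 420 − 340·0.9851 = 420 − 334.9340 = 85.0660
C = P + (C − P) = 2.70 + (85.0660) = 87.7660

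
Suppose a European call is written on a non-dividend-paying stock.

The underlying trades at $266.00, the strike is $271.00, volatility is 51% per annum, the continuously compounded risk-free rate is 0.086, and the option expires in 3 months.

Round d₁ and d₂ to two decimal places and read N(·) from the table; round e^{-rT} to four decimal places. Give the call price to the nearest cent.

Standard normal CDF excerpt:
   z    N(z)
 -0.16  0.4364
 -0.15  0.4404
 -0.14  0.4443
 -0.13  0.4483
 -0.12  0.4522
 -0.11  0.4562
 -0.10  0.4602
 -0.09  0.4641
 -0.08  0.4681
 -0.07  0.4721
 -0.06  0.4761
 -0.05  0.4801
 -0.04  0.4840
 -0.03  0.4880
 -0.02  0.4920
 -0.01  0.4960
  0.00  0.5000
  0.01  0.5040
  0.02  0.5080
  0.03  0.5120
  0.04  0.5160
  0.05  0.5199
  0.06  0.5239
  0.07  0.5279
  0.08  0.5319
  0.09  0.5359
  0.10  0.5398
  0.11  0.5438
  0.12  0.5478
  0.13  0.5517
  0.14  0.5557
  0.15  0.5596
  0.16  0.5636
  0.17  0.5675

T = 0.25;  σ√T = 0.2550
ln(S/K) + (r + σ²/2)T = ln(266/271) + (0.086 + 0.51²/2)·0.25 = -0.0186 + 0.0540 = 0.0354
d₁ = 0.0354 / 0.2550 = 0.1388 → 0.14
d₂ = d₁ − σ√T = 0.1388 − 0.2550 = -0.1162 → -0.12
e^(−rT) = e^(−0.086·0.25) = 0.9787
C = 266·N(0.14) − 271·0.9787·N(-0.12) = 266·0.5557 − 271·0.9787·0.4522 = 147.8162 − 119.9360 = 27.8802

$27.88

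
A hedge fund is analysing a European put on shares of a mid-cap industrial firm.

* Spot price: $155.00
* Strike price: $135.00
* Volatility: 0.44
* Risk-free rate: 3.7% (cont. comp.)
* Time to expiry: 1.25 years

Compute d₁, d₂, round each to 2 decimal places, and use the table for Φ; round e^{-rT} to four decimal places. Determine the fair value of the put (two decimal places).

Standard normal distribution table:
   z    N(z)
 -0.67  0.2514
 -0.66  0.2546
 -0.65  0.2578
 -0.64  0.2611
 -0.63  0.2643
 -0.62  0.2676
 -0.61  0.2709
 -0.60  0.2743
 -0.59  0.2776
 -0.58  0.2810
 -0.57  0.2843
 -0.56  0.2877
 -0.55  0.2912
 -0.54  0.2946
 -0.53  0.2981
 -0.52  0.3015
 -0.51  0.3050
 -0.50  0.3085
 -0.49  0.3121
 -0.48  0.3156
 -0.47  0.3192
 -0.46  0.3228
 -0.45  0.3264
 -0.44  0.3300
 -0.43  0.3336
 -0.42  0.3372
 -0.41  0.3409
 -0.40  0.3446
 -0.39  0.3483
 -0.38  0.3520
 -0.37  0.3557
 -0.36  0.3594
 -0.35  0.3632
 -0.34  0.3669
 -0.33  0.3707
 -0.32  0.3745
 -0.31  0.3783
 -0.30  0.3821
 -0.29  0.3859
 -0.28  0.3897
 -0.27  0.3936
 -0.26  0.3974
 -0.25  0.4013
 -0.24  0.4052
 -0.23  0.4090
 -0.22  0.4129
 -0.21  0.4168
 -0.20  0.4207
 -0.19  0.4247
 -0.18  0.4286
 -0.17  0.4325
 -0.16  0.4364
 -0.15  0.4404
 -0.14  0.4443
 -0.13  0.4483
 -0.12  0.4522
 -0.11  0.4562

σ√T = 0.44·√1.25 = 0.4919
ln(S/K) + (r + σ²/2)T = ln(155/135) + (0.037 + 0.44²/2)·1.25 = 0.1382 + 0.1673 = 0.3054
d₁ = 0.3054 / 0.4919 = 0.6208 → 0.62
d₂ = d₁ − σ√T = 0.6208 − 0.4919 = 0.1289 → 0.13
e^(−rT) = e^(−0.037·1.25) = 0.9548
N(−d₂) = N(-0.13) = 0.4483;  N(−d₁) = N(-0.62) = 0.2676
P = 135·0.9548·0.4483 − 155·0.2676 = 57.7850 − 41.4780 = 16.3070

$16.31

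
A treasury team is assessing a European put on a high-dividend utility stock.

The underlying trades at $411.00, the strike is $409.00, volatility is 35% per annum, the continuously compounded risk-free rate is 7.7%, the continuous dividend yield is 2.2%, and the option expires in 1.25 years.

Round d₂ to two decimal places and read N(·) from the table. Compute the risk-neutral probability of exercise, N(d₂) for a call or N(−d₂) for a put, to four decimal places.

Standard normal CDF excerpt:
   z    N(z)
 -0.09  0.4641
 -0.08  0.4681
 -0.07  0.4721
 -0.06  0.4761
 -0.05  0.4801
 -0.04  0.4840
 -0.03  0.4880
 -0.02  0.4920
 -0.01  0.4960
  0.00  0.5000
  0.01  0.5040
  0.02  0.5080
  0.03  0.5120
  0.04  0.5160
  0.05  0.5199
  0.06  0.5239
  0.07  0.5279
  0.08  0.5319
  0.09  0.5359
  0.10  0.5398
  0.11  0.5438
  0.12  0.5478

σ√T = 0.35·√1.25 = 0.3913
d₁ = [ln(411/409) + (0.077 − 0.022 + ½·0.35²)·1.25] / (σ√T) = (0.0049 + 0.1453) / 0.3913 = 0.3838 → 0.38
d₂ = 0.3838 − 0.3913 = -0.0075 → -0.01
Pr(exercise) under Q = N(−d₂) = N(0.01) = 0.5040

0.5040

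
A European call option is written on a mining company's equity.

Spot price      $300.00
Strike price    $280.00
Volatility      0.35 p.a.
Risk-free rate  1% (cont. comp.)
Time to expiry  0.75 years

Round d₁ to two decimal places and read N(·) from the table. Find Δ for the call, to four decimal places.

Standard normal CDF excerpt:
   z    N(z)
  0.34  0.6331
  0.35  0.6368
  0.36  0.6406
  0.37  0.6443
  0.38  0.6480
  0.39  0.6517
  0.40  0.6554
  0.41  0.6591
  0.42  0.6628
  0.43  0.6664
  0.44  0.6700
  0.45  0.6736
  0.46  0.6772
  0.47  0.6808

0.6554

σ√T = 0.35 × 0.8660 = 0.3031
ln(S/K) + (r + σ²/2)T = ln(300/280) + (0.01 + 0.35²/2)·0.75 = 0.0690 + 0.0534 = 0.1224
d₁ = 0.1224 / 0.3031 = 0.4039 ≈ 0.40
N(d₁) = N(0.40) = 0.6554
Δ_call = N(d₁) = 0.6554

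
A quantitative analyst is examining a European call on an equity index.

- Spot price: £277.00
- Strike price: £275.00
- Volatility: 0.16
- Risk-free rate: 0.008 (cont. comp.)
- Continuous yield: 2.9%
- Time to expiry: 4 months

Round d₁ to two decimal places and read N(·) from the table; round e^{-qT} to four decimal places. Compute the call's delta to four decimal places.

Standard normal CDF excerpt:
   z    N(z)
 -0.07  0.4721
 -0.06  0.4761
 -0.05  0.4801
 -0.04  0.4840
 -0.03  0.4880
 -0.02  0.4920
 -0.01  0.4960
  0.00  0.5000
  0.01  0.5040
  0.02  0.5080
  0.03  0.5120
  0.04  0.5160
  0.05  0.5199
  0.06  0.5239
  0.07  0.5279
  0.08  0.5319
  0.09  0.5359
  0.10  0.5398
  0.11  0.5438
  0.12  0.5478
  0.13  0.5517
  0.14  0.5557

0.5149

T = 0.3333;  σ√T = 0.0924
d₁ = [ln(277/275) + (0.008 − 0.029 + 0.16²/2)·0.3333] / 0.0924 = [0.0072 − 0.0027] / 0.0924 = 0.0489 ⇒ 0.05
N(d₁) = N(0.05) = 0.5199
Δ_call = e^(−qT)·N(d₁) = 0.9904·0.5199 = 0.5149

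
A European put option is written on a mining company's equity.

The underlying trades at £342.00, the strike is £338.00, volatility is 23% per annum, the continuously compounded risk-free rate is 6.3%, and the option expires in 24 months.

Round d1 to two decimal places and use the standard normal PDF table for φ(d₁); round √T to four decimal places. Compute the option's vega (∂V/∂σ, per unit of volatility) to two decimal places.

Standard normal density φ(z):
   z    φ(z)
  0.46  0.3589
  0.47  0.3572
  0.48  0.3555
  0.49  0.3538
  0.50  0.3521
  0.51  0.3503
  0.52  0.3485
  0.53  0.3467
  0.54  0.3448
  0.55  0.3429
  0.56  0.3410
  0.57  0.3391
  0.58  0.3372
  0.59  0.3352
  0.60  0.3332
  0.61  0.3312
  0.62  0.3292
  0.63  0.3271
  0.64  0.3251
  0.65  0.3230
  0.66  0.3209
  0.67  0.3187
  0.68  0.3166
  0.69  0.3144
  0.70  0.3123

σ√T = 0.23 × 1.4142 = 0.3253
d₁ = [ln(342/338) + (0.063 + 0.23²/2)·2] / 0.3253 = [0.0118 + 0.1789] / 0.3253 = 0.5862 → 0.59
√T = √2 = 1.4142
φ(d₁) = φ(0.59) = 0.3352
vega = S·φ(d₁)·√T = 342·0.3352·1.4142 = 162.1216

162.12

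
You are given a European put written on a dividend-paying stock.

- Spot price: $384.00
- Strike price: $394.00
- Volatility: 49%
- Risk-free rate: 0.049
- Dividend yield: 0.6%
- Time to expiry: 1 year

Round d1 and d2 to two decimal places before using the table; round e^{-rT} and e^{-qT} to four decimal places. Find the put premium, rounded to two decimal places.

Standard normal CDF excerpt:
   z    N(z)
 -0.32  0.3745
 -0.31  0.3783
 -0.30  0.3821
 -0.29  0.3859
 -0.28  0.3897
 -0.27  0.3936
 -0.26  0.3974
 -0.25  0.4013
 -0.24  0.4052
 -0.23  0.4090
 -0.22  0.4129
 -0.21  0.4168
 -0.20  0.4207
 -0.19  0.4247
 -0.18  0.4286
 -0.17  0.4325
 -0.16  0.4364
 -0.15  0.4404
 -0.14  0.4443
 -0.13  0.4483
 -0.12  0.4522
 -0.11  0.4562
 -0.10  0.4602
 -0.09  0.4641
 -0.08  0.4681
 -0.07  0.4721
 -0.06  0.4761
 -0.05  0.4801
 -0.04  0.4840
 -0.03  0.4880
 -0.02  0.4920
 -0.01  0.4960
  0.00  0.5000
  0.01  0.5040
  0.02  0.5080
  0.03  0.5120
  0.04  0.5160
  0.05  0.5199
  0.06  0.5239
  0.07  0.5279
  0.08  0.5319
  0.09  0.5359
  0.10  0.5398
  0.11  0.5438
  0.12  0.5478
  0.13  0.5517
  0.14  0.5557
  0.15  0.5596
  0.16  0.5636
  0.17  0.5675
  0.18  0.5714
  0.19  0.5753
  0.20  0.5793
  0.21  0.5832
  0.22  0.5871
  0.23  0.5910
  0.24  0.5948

$70.05

σ√T = 0.49·√1 = 0.4900
d₁ = [ln(384/394) + (0.049 − 0.006 + 0.49²/2)·1] / 0.4900 = [-0.0257 + 0.1631] / 0.4900 = 0.2803 ≈ 0.28
d₂ = d₁ − σ√T = 0.2803 − 0.4900 = -0.2097 ≈ -0.21
exp(−qT) = exp(−0.006·1) = 0.9940;  exp(−rT) = exp(−0.049·1) = 0.9522
N(−d₂) = N(0.21) = 0.5832;  N(−d₁) = N(-0.28) = 0.3897
P = 394·0.9522·0.5832 − 384·0.9940·0.3897 = 218.7973 − 148.7469 = 70.0503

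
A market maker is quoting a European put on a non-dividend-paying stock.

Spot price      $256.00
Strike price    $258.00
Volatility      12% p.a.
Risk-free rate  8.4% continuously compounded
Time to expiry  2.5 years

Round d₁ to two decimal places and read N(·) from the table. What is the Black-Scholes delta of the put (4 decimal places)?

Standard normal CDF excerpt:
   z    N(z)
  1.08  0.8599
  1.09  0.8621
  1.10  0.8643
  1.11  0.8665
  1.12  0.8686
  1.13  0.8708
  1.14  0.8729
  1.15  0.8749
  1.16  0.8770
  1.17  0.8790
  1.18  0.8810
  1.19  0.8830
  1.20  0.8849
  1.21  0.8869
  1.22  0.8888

-0.1230

σ√T = 0.12·√2.5 = 0.1897
d₁ = [ln(256/258) + (0.084 + 0.12²/2)·2.5] / 0.1897 = [-0.0078 + 0.2280] / 0.1897 = 1.1607 which rounds to 1.16
N(d₁) = N(1.16) = 0.8770
Δ_put = N(d₁) − 1 = 0.8770 − 1 = -0.1230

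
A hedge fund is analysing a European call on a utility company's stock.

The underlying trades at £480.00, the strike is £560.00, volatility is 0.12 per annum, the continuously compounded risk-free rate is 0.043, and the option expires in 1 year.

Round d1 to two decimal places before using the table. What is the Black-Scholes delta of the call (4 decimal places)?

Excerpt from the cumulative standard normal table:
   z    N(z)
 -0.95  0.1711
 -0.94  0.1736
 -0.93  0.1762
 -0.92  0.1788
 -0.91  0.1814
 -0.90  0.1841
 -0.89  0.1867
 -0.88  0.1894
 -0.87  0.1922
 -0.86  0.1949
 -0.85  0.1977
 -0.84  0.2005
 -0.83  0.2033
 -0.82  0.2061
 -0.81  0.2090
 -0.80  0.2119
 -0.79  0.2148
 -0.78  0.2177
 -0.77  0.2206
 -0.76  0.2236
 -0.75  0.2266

σ√T = 0.12 × 1.0000 = 0.1200
d₁ = [ln(480/560) + (0.043 + ½·0.12²)·1] / (σ√T) = (-0.1542 + 0.0502) / 0.1200 = -0.8663 → -0.87
N(d₁) = N(-0.87) = 0.1922
Δ_call = N(d₁) = 0.1922

0.1922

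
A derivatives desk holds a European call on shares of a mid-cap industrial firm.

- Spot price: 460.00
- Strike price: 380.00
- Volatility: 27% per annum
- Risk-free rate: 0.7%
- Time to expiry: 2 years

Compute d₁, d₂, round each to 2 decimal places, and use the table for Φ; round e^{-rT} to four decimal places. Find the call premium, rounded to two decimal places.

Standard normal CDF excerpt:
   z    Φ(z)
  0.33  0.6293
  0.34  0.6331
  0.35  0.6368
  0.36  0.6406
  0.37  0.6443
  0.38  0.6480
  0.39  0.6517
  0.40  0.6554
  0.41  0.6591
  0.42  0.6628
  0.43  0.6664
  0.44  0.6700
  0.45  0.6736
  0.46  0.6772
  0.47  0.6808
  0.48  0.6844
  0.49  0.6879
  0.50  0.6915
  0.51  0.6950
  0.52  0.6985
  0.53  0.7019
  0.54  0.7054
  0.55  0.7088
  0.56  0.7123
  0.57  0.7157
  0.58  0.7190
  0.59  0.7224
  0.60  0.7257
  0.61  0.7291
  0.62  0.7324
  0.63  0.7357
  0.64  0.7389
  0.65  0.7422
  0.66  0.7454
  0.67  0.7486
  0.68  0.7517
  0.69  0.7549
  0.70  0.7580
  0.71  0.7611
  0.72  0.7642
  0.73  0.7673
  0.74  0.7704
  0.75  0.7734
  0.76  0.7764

σ√T = 0.27 × 1.4142 = 0.3818
d₁ = [ln(460/380) + (0.007 + 0.27²/2)·2] / 0.3818 = [0.1911 + 0.0869] / 0.3818 = 0.7279 ⇒ 0.73
d₂ = d₁ − σ√T = 0.7279 − 0.3818 = 0.3461 ⇒ 0.35
exp(−rT) = exp(−0.007·2) = 0.9861
N(d₁) = N(0.73) = 0.7673;  N(d₂) = N(0.35) = 0.6368
C = 460·0.7673 − 380·0.9861·0.6368 = 352.9580 − 238.6204 = 114.3376

114.34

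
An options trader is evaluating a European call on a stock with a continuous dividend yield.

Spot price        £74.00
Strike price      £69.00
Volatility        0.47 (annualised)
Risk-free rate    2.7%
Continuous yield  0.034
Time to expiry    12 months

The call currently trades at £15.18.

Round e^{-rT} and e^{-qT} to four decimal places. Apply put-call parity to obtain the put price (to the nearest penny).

£10.82

exp(−qT) = exp(−0.034·1) = 0.9666;  exp(−rT) = exp(−0.027·1) = 0.9734
Put-call parity: C − P = S·e^(−qT) − K·e^(−rT) = 74·0.9666 − 69·0.9734 = 71.5284 − 67.1646 = 4.3638
P = C − (C − P) = 15.18 − (4.3638) = 10.8162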